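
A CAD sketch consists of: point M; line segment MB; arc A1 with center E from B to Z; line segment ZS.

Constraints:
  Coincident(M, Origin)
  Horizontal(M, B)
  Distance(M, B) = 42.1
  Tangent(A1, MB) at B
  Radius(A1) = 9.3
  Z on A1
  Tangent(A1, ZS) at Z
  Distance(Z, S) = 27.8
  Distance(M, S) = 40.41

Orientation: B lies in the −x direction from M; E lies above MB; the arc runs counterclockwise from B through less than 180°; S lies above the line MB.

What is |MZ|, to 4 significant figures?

33.90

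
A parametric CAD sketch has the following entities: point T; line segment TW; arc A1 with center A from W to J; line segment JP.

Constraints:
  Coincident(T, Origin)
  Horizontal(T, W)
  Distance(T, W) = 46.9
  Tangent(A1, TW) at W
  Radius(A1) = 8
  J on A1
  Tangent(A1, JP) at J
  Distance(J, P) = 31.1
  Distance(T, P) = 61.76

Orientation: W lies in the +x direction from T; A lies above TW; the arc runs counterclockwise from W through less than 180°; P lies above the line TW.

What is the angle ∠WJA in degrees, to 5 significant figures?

37.841°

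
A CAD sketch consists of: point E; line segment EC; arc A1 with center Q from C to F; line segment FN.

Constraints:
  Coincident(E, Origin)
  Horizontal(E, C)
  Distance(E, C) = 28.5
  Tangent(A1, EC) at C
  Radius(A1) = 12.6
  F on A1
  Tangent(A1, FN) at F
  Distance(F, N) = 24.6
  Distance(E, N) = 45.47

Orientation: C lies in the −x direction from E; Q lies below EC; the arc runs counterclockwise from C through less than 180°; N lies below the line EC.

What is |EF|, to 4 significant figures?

43.41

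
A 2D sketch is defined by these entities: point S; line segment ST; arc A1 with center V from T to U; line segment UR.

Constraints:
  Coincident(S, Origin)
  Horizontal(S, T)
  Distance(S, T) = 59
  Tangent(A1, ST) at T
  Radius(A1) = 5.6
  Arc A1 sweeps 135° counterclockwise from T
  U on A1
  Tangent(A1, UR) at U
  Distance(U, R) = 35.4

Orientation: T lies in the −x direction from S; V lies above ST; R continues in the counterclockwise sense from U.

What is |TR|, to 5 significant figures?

40.504

S is at the origin; ST is horizontal with |ST| = 59.0 and T on the −x side, so T = (-59.000, 0.0000). Since A1 is tangent to ST there, VT ⟂ ST, so V = T + (0, 5.6) = (-59.000, 5.6000). On A1, T sits at bearing -90° from V; a 135° counterclockwise sweep puts U at bearing 45°, so U = V + 5.6·(cos 45°, sin 45°) = (-55.040, 9.5598). A1 meets UR tangentially, so VU is at right angles to UR, so UR runs along (−sin 45°, cos 45°); with |UR| = 35.4, R = (-80.072, 34.591). Then |TR| = |R − T| = 40.504.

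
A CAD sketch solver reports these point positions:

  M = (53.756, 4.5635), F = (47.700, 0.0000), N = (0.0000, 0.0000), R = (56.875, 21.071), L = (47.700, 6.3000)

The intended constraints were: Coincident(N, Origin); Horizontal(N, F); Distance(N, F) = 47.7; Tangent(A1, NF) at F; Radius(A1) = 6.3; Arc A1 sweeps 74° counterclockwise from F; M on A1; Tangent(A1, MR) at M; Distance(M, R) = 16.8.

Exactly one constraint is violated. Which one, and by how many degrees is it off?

Tangent(A1, MR) at M — off by 5.30°.

N = (0.00, 0.00) ✓; N.y = 0.00, F.y = 0.00 ✓; |NF| = 47.70 ✓; ∠(LF, FN) = 90.00° ✓; |LF| = 6.300 ✓; bearing(L→M) − bearing(L→F) = 74.00° ✓; |LM| = 6.300 ✓; ∠(LM, MR) = 84.70° ✗; |MR| = 16.80 ✓.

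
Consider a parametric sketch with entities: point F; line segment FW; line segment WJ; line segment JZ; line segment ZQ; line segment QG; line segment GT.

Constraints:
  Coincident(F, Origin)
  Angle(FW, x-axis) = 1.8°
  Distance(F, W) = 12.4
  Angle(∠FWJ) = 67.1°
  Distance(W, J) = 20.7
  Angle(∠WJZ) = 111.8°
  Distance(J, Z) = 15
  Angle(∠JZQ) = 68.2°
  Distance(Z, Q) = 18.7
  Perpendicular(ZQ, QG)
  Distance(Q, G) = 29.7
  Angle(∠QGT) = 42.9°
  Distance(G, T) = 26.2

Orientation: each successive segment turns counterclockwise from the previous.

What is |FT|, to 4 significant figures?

22.08

F is at the origin; FW runs at 1.8° with length 12.4, so W = (12.39, 0.3895). ∠FWJ = 67.1° gives WJ at 114.7° from the x-axis; with |WJ| = 20.7, J = (3.744, 19.20). ∠WJZ = 111.8° gives JZ at -177.1° from the x-axis; with |JZ| = 15.0, Z = (-11.24, 18.44). ∠JZQ = 68.2° gives ZQ at -65.30° from the x-axis; with |ZQ| = 18.7, Q = (-3.423, 1.448). ZQ ⟂ QG, so QG runs at 24.70°; with |QG| = 29.7, G = (23.56, 13.86). ∠QGT = 42.9° gives GT at 161.8° from the x-axis; with |GT| = 26.2, T = (-1.329, 22.04). Then |FT| = |T − F| = 22.08.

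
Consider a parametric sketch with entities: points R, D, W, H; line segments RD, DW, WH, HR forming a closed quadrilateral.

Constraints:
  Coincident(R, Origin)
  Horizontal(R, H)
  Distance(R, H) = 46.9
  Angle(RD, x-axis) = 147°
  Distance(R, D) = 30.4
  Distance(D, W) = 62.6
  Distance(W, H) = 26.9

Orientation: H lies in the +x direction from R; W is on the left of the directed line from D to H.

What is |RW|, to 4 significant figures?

44.19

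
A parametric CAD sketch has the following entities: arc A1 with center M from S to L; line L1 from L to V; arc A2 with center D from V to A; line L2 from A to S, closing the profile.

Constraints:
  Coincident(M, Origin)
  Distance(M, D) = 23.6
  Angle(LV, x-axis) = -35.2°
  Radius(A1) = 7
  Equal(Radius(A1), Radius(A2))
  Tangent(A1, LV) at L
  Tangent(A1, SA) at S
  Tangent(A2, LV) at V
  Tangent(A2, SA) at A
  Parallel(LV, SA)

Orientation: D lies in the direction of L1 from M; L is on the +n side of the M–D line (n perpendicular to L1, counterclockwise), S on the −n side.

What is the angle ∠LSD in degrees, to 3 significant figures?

73.5°

M is at the origin and D lies 23.6 along u from M, so D = 23.6·u = (19.3, -13.6). Tangency of A1 to both parallel lines with radius 7.0 puts L and S at M ± 7.0·n: L = (4.04, 5.72), S = (-4.04, -5.72). Then cos ∠LSD = SL·SD / (|SL||SD|), giving 73.5°.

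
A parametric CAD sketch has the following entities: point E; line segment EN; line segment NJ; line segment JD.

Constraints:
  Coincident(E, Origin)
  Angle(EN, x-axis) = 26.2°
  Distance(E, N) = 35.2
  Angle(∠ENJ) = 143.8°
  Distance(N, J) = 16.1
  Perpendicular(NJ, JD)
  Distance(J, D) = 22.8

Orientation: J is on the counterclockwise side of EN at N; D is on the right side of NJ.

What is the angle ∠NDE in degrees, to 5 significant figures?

10.368°

∠ENJ = 143.8°, so NJ runs at 26.2° + (180° − 143.8°) = 62.400° from the x-axis; with |NJ| = 16.1, J = N + 16.1·(cos 62.400°, sin 62.400°) = (39.043, 29.809). NJ ⟂ JD; with |JD| = 22.8 on the right of NJ, D = J + 22.8·(0.88620, -0.46330) = (59.248, 19.246). Then cos ∠NDE = DN·DE / (|DN||DE|), giving 10.368°.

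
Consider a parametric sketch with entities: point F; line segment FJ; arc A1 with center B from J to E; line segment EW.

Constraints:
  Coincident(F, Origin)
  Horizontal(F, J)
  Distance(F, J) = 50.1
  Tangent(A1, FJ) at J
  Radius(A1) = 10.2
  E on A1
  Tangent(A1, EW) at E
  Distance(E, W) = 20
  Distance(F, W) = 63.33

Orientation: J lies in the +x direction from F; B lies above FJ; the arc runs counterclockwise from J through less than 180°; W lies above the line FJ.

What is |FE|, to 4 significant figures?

61.31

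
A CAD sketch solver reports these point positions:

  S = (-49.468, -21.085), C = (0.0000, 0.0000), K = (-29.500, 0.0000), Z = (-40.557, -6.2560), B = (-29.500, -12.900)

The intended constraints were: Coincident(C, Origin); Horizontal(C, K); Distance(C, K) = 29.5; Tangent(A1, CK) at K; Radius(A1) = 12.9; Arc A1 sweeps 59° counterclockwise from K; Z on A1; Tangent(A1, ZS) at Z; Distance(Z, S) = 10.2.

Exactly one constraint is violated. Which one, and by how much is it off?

Distance(Z, S) = 10.2 — off by 7.10.

C = (0.00, 0.00) ✓; C.y = 0.00, K.y = 0.00 ✓; |CK| = 29.50 ✓; ∠(BK, KC) = 90.00° ✓; |BK| = 12.90 ✓; bearing(B→Z) − bearing(B→K) = 59.00° ✓; |BZ| = 12.90 ✓; ∠(BZ, ZS) = 90.00° ✓; |ZS| = 17.30 ✗.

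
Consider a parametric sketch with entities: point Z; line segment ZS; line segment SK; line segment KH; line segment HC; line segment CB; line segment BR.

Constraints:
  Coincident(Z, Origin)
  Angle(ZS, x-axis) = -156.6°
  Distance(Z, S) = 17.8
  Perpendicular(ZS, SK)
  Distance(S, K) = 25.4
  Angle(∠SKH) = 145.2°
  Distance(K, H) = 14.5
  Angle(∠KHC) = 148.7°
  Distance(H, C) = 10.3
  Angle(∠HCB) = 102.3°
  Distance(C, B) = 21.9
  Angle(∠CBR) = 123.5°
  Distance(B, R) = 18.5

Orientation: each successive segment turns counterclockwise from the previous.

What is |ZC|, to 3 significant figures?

41.5

∠SKH = 145.2° gives KH at -31.8° from the x-axis; with |KH| = 14.5, H = (6.07, -38.0). ∠KHC = 148.7° gives HC at -0.500° from the x-axis; with |HC| = 10.3, C = (16.4, -38.1). Then |ZC| = |C − Z| = 41.5.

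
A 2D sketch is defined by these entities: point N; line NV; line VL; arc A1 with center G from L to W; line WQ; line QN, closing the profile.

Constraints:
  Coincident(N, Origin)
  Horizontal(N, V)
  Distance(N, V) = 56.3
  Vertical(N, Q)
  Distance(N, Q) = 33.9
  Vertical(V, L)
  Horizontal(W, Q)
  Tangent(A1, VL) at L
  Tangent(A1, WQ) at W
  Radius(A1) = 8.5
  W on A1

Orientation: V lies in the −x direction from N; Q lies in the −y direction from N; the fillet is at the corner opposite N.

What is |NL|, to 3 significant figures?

61.8

N is at the origin; NV is horizontal with |NV| = 56.3 and V on the −x side, so V = (-56.3, 0.00). N and Q share the same x with |NQ| = 33.9 and Q on the −y side, so Q = (0.00, -33.9). The virtual corner opposite N is at (-56.3, -33.9). A1 meets VL tangentially, so GL is at right angles to VL and A1 meets WQ tangentially, so GW is at right angles to WQ, with radius 8.5, so the center G sits 8.5 in from both sides at G = (-47.8, -25.4). That places the tangent points at L = (-56.3, -25.4) on VL and W = (-47.8, -33.9) on WQ. Then |NL| = |L − N| = 61.8.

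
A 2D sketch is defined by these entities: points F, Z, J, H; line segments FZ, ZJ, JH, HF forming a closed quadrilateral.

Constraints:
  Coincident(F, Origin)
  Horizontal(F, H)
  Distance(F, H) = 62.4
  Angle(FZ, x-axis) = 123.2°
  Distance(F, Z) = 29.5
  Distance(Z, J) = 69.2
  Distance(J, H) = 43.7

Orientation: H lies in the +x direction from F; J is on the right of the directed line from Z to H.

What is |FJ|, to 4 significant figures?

40.12

F is at the origin; FH is horizontal with |FH| = 62.4 and H in +x, so H = (62.4, 0). FZ runs at 123.2° with |FZ| = 29.5, so Z = (-16.15, 24.68). J is determined by |ZJ| = 69.2 and |JH| = 43.7 together: it lies at the intersection of circle(Z, 69.2) and circle(H, 43.7). With |ZH| = 82.34, the foot of the radical line on ZH is 58.65 from Z and the perpendicular offset is √(69.2² − 58.65²) = 36.72. Taking the right-of-ZH solution: J = (28.79, -27.93).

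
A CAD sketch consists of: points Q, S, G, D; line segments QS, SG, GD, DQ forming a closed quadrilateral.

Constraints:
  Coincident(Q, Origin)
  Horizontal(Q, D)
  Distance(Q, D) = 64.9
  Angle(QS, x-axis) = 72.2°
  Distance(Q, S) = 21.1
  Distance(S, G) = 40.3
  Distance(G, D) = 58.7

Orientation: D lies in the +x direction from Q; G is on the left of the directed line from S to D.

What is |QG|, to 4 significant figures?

60.11

Checks: |SG| = 40.30 ✓; |GD| = 58.70 ✓.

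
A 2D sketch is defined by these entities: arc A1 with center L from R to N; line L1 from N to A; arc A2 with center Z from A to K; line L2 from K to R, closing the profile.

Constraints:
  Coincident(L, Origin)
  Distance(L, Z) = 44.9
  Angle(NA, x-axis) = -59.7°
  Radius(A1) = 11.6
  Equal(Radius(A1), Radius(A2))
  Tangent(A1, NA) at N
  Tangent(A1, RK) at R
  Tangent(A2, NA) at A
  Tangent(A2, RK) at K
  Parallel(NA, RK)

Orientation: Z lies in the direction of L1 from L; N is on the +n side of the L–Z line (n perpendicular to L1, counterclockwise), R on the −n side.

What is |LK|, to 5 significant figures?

46.374

The slot axis is L1's direction at -59.7°, so u = (cos -59.7°, sin -59.7°) = (0.50453, -0.86340) and n = (−sin -59.7°, cos -59.7°) = (0.86340, 0.50453). L is at the origin and Z lies 44.9 along u from L, so Z = 44.9·u = (22.653, -38.766). Tangency of A1 to both parallel lines with radius 11.6 puts N and R at L ± 11.6·n: N = (10.015, 5.8525), R = (-10.015, -5.8525). Equal radii place A and K the same way about Z: A = Z + 11.6·n = (32.669, -32.914), K = Z − 11.6·n = (12.638, -44.619). Then |LK| = |K − L| = 46.374.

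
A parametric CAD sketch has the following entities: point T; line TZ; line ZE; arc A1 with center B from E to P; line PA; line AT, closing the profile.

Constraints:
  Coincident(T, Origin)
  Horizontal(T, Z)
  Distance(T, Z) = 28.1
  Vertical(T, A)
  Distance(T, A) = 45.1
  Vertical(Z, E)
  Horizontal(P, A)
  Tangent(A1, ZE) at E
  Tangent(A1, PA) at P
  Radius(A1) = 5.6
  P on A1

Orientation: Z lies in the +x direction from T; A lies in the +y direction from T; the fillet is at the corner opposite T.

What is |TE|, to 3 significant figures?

48.5

T is at the origin; T and Z share the same y with |TZ| = 28.1 and Z on the +x side, so Z = (28.1, 0.00). T and A share the same x with |TA| = 45.1 and A on the +y side, so A = (0.00, 45.1). The virtual corner opposite T is at (28.1, 45.1). Since A1 is tangent to ZE there, BE ⟂ ZE and the tangent condition forces BP to be normal to PA, with radius 5.6, so the center B sits 5.6 in from both sides at B = (22.5, 39.5). That places the tangent points at E = (28.1, 39.5) on ZE and P = (22.5, 45.1) on PA. Then |TE| = |E − T| = 48.5.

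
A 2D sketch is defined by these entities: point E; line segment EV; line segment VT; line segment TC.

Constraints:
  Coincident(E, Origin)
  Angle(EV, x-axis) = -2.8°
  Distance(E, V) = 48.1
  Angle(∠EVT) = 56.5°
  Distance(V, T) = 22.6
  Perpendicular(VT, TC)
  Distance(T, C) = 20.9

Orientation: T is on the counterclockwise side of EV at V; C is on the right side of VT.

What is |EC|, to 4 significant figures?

61.14

∠EVT = 56.5°, so VT runs at -2.8° + (180° − 56.5°) = 120.7° from the x-axis; with |VT| = 22.6, T = V + 22.6·(cos 120.7°, sin 120.7°) = (36.50, 17.08). The perpendicularity gives TC at right angles to VT; with |TC| = 20.9 on the right of VT, C = T + 20.9·(0.8599, 0.5105) = (54.48, 27.75). Then |EC| = |C − E| = 61.14.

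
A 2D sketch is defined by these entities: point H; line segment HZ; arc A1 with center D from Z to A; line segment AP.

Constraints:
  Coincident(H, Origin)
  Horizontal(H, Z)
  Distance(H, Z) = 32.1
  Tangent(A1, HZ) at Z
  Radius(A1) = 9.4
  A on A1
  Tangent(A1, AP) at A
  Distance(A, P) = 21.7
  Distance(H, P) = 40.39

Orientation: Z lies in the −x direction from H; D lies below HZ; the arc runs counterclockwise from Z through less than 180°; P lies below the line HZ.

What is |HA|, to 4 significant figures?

42.15

Checks: ∠(DZ, ZH) = 90.00° ✓; |DZ| = 9.400 ✓; |DA| = 9.400 ✓; ∠(DA, AP) = 90.00° ✓; |AP| = 21.70 ✓; |HP| = 40.39 ✓.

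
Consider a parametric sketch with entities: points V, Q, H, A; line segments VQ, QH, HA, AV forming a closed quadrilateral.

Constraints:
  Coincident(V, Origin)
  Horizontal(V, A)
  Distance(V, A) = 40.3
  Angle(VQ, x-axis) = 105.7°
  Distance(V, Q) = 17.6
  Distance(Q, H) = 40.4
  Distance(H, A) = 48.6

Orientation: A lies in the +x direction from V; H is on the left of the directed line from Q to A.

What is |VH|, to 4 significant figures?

51.42

V is at the origin; VA is horizontal with |VA| = 40.3 and A in +x, so A = (40.3, 0). VQ runs at 105.7° with |VQ| = 17.6, so Q = (-4.763, 16.94). H is determined by |QH| = 40.4 and |HA| = 48.6 together: it lies at the intersection of circle(Q, 40.4) and circle(A, 48.6). With |QA| = 48.14, the foot of the radical line on QA is 16.49 from Q and the perpendicular offset is √(40.4² − 16.49²) = 36.88. Taking the left-of-QA solution: H = (23.65, 45.66).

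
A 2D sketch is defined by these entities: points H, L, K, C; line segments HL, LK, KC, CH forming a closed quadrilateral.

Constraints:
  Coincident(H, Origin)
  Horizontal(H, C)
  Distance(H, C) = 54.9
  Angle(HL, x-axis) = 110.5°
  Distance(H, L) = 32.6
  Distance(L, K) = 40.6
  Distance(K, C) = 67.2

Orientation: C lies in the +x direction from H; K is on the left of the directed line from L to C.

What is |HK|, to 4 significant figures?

60.22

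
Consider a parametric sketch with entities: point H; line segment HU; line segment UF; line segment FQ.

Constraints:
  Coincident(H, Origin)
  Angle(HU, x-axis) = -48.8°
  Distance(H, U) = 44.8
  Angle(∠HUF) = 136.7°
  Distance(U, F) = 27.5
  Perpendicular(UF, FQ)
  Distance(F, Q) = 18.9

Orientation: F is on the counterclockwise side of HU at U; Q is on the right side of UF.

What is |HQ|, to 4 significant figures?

77.94

H is at the origin; HU runs at -48.8° with length 44.8, so U = 44.8·(cos -48.8°, sin -48.8°) = (29.51, -33.71). ∠HUF = 136.7°, so UF runs at -48.8° + (180° − 136.7°) = -5.500° from the x-axis; with |UF| = 27.5, F = U + 27.5·(cos -5.500°, sin -5.500°) = (56.88, -36.34). UF ⟂ FQ; with |FQ| = 18.9 on the right of UF, Q = F + 18.9·(-0.09585, -0.9954) = (55.07, -55.16). Then |HQ| = |Q − H| = 77.94.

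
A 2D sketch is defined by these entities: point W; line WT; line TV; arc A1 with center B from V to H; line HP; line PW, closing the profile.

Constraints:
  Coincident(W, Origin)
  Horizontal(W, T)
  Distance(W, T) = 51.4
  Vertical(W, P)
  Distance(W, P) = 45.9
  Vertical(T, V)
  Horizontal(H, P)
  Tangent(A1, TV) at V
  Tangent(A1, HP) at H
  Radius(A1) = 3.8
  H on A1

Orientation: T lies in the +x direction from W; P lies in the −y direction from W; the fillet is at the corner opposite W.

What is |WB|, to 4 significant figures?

63.55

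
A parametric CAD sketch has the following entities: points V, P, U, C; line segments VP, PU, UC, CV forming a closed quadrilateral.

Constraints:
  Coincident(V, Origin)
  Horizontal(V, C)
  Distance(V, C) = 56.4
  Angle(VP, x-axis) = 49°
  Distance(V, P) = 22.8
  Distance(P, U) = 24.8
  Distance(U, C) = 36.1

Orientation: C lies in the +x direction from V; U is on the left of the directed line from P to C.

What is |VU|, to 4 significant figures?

47.01

V is at the origin; VC is horizontal with |VC| = 56.4 and C in +x, so C = (56.4, 0). VP runs at 49.0° with |VP| = 22.8, so P = (14.96, 17.21). U is determined by |PU| = 24.8 and |UC| = 36.1 together: it lies at the intersection of circle(P, 24.8) and circle(C, 36.1). With |PC| = 44.87, the foot of the radical line on PC is 14.77 from P and the perpendicular offset is √(24.8² − 14.77²) = 19.92. Taking the left-of-PC solution: U = (36.24, 29.94).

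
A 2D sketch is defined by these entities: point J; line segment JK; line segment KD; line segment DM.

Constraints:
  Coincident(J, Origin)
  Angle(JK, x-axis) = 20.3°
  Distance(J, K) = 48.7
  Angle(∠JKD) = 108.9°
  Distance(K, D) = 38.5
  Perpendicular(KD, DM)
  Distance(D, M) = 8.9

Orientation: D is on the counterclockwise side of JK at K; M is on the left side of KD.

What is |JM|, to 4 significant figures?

65.79

J is at the origin; JK runs at 20.3° with length 48.7, so K = 48.7·(cos 20.3°, sin 20.3°) = (45.68, 16.90). ∠JKD = 108.9°, so KD runs at 20.3° + (180° − 108.9°) = 91.40° from the x-axis; with |KD| = 38.5, D = K + 38.5·(cos 91.40°, sin 91.40°) = (44.73, 55.38). KD ⟂ DM; with |DM| = 8.9 on the left of KD, M = D + 8.9·(-0.9997, -0.02443) = (35.84, 55.17). Then |JM| = |M − J| = 65.79.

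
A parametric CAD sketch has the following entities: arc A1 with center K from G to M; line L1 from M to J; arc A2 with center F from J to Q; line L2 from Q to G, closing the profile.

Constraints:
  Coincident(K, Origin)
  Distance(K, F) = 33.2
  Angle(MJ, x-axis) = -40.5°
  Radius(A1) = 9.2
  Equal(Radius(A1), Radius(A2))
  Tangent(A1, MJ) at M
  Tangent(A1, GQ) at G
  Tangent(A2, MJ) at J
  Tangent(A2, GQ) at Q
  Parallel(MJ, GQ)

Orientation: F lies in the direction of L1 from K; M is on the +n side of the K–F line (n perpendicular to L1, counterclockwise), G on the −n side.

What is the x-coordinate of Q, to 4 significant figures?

19.27

The slot axis is L1's direction at -40.5°, so u = (cos -40.5°, sin -40.5°) = (0.7604, -0.6494) and n = (−sin -40.5°, cos -40.5°) = (0.6494, 0.7604). K is at the origin and F lies 33.2 along u from K, so F = 33.2·u = (25.25, -21.56). Tangency of A1 to both parallel lines with radius 9.2 puts M and G at K ± 9.2·n: M = (5.975, 6.996), G = (-5.975, -6.996). Equal radii place J and Q the same way about F: J = F + 9.2·n = (31.22, -14.57), Q = F − 9.2·n = (19.27, -28.56). So Q.x = 19.27.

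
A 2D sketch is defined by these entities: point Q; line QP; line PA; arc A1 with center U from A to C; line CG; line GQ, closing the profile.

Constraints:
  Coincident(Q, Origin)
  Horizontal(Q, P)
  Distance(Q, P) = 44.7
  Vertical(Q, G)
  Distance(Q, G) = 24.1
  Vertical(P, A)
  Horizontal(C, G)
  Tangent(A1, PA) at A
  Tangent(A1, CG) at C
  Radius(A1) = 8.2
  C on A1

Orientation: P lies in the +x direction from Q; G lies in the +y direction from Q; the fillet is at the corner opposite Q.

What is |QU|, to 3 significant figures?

39.8

Q is at the origin; QP is horizontal with |QP| = 44.7 and P on the +x side, so P = (44.7, 0.00). QG is vertical with |QG| = 24.1 and G on the +y side, so G = (0.00, 24.1). The virtual corner opposite Q is at (44.7, 24.1). Tangency of A1 to PA means the radius UA is perpendicular to PA and A1 meets CG tangentially, so UC is at right angles to CG, with radius 8.2, so the center U sits 8.2 in from both sides at U = (36.5, 15.9). Then |QU| = |U − Q| = 39.8.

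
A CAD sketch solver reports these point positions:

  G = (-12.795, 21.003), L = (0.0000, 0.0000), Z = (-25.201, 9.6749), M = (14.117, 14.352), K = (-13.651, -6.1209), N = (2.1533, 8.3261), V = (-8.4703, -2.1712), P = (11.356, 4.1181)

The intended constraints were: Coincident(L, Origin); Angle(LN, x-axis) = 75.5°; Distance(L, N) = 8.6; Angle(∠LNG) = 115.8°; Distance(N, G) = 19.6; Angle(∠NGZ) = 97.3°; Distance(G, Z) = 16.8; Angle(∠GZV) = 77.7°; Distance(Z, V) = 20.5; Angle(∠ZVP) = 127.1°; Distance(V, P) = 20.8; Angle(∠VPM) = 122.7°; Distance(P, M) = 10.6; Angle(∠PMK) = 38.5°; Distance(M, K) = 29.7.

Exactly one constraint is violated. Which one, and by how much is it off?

Distance(M, K) = 29.7 — off by 4.80.

L = (0.00, 0.00) ✓; LN at 75.50° ✓; |LN| = 8.600 ✓; ∠LNG = 115.8° ✓; |NG| = 19.60 ✓; ∠NGZ = 97.30° ✓; |GZ| = 16.80 ✓; ∠GZV = 77.70° ✓; |ZV| = 20.50 ✓; ∠ZVP = 127.1° ✓; |VP| = 20.80 ✓; ∠VPM = 122.7° ✓; |PM| = 10.60 ✓; ∠PMK = 38.50° ✓; |MK| = 34.50 ✗.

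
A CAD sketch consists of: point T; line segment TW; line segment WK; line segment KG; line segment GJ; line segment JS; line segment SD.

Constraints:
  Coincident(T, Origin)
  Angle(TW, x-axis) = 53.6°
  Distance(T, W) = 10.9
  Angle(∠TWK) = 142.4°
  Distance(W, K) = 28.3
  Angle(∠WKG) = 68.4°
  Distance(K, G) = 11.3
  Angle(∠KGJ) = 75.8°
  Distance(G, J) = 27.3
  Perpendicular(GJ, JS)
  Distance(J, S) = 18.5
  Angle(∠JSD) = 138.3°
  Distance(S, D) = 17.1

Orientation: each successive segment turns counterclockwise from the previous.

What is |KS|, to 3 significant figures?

25.7

T is at the origin; TW runs at 53.6° with length 10.9, so W = (6.47, 8.77). ∠TWK = 142.4° gives WK at 91.2° from the x-axis; with |WK| = 28.3, K = (5.88, 37.1). ∠WKG = 68.4° gives KG at -157° from the x-axis; with |KG| = 11.3, G = (-4.54, 32.7). ∠KGJ = 75.8° gives GJ at -53.0° from the x-axis; with |GJ| = 27.3, J = (11.9, 10.9). GJ ⟂ JS, so JS runs at 37.0°; with |JS| = 18.5, S = (26.7, 22.0). Then |KS| = |S − K| = 25.7.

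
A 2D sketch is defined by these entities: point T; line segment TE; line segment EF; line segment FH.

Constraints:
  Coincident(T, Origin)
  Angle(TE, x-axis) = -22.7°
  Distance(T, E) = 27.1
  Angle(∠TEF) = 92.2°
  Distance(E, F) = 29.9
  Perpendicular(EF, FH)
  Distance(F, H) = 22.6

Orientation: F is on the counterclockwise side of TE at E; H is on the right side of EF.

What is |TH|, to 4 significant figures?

58.53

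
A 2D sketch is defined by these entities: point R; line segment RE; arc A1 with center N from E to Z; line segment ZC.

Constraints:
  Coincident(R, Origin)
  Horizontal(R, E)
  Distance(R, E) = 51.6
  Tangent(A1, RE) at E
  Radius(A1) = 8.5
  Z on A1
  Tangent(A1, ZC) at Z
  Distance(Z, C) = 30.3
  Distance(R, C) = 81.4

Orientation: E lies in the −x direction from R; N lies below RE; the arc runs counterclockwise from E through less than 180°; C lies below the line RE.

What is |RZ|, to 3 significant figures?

58.5

R is at the origin; R and E share the same y with |RE| = 51.6 and E on the −x side, so E = (-51.6, 0.00). Tangency of A1 to RE means the radius NE is perpendicular to RE, so N = E + (0, -8.5) = (-51.6, -8.50). Since NZ ⟂ ZC (tangency), |NC| = √(8.5² + 30.3²) = 31.5 regardless of where Z sits on A1. So C lies on both circle(R, 81.4) and circle(N, 31.5); the below-RE intersection is C = (-76.5, -27.7). Z is the foot of the tangent from C: Z = (-58.4, -3.41).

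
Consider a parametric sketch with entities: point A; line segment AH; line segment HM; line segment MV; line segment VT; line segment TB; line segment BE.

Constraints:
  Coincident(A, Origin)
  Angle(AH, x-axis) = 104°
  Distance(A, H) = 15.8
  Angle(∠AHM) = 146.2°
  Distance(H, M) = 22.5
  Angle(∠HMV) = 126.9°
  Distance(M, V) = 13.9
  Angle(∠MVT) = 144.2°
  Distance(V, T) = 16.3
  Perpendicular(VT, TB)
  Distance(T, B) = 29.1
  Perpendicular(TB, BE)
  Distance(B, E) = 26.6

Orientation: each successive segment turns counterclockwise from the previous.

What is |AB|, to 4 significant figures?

24.47

A is at the origin; AH runs at 104.0° with length 15.8, so H = (-3.822, 15.33). ∠AHM = 146.2° gives HM at 137.8° from the x-axis; with |HM| = 22.5, M = (-20.49, 30.44). ∠HMV = 126.9° gives MV at -169.1° from the x-axis; with |MV| = 13.9, V = (-34.14, 27.82). ∠MVT = 144.2° gives VT at -133.3° from the x-axis; with |VT| = 16.3, T = (-45.32, 15.95). VT ⟂ TB, so TB runs at -43.30°; with |TB| = 29.1, B = (-24.14, -4.004). Then |AB| = |B − A| = 24.47.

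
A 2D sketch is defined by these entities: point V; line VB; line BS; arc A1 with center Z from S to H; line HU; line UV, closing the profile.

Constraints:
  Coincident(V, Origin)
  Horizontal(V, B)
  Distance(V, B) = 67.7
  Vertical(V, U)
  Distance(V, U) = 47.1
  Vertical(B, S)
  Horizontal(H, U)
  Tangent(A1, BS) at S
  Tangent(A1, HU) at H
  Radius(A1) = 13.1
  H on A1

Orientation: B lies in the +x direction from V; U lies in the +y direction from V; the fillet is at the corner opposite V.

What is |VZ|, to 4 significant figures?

64.32

V and U share the same x with |VU| = 47.1 and U on the +y side, so U = (0.000, 47.10). The virtual corner opposite V is at (67.70, 47.10). The tangent condition forces ZS to be normal to BS and tangency of A1 to HU means the radius ZH is perpendicular to HU, with radius 13.1, so the center Z sits 13.1 in from both sides at Z = (54.60, 34.00). Then |VZ| = |Z − V| = 64.32.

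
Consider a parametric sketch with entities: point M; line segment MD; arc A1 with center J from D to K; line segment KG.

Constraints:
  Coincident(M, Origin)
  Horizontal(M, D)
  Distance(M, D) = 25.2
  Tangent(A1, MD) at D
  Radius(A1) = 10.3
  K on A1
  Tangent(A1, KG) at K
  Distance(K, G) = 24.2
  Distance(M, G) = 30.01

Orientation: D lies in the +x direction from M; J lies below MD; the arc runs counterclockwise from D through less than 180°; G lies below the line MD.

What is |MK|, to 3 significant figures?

16.9

Checks: |JK| = 10.30 ✓; ∠(JK, KG) = 90.00° ✓; |KG| = 24.20 ✓; |MG| = 30.01 ✓.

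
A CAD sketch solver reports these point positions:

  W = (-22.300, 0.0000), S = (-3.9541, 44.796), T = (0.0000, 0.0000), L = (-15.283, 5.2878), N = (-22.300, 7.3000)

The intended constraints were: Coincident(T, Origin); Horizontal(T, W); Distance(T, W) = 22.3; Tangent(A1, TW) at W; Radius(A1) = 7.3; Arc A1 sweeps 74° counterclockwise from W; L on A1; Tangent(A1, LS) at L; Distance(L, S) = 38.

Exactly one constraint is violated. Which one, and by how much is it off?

Distance(L, S) = 38 — off by 3.10.

T = (0.00, 0.00) ✓; T.y = 0.00, W.y = 0.00 ✓; |TW| = 22.30 ✓; ∠(NW, WT) = 90.00° ✓; |NW| = 7.300 ✓; bearing(N→L) − bearing(N→W) = 74.00° ✓; |NL| = 7.300 ✓; ∠(NL, LS) = 90.00° ✓; |LS| = 41.10 ✗.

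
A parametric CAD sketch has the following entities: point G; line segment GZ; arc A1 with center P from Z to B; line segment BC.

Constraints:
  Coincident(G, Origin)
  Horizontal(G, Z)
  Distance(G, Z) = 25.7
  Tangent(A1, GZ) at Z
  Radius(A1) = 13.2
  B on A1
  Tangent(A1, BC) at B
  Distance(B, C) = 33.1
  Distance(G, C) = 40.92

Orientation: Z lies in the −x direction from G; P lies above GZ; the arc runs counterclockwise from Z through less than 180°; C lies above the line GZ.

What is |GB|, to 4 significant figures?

16.03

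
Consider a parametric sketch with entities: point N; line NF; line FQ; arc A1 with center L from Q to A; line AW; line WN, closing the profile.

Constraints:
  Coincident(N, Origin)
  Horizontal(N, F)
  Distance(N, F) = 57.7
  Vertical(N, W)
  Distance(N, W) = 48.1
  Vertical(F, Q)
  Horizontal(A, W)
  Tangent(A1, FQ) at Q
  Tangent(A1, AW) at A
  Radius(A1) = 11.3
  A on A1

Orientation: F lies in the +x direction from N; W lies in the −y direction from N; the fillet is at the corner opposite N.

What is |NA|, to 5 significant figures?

66.832

The virtual corner opposite N is at (57.700, -48.100). A1 meets FQ tangentially, so LQ is at right angles to FQ and the tangent condition forces LA to be normal to AW, with radius 11.3, so the center L sits 11.3 in from both sides at L = (46.400, -36.800). That places the tangent points at Q = (57.700, -36.800) on FQ and A = (46.400, -48.100) on AW. Then |NA| = |A − N| = 66.832.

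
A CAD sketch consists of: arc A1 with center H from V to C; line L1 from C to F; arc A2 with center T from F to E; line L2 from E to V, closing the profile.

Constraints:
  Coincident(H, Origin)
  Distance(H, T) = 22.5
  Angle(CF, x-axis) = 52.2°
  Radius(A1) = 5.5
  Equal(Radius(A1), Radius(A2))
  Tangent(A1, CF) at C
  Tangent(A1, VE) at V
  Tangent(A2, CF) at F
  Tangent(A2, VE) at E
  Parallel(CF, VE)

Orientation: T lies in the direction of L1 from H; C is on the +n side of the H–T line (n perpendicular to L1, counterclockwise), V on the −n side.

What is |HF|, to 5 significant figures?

23.162

The slot axis is L1's direction at 52.2°, so u = (cos 52.2°, sin 52.2°) = (0.61291, 0.79016) and n = (−sin 52.2°, cos 52.2°) = (-0.79016, 0.61291). H is at the origin and T lies 22.5 along u from H, so T = 22.5·u = (13.790, 17.778). Tangency of A1 to both parallel lines with radius 5.5 puts C and V at H ± 5.5·n: C = (-4.3459, 3.3710), V = (4.3459, -3.3710). Equal radii place F and E the same way about T: F = T + 5.5·n = (9.4446, 21.149), E = T − 5.5·n = (18.136, 14.407). Then |HF| = |F − H| = 23.162.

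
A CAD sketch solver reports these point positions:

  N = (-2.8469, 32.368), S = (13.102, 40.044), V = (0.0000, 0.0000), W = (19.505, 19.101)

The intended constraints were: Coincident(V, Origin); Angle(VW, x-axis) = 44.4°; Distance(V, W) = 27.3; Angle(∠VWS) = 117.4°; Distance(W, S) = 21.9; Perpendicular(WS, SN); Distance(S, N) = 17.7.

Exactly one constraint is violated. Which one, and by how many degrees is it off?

Perpendicular(WS, SN) — off by 8.70°.

V = (0.00, 0.00) ✓; VW at 44.40° ✓; |VW| = 27.30 ✓; ∠VWS = 117.4° ✓; |WS| = 21.90 ✓; ∠(WS, SN) = 98.70° ✗; |SN| = 17.70 ✓.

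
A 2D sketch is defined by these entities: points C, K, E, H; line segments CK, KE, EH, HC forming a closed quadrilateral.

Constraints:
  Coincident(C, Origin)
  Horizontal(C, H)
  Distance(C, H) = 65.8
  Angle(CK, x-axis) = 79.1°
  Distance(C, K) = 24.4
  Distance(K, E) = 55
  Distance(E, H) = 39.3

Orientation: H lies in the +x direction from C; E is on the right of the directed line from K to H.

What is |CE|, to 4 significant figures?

40.65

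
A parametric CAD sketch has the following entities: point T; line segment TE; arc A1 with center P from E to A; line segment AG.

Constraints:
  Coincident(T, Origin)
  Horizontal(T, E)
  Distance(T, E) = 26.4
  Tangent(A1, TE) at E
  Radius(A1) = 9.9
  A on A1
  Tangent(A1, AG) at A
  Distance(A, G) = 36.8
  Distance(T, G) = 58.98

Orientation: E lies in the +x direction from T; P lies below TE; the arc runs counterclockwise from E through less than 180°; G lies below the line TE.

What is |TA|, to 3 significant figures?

23.1

T is at the origin; T and E share the same y with |TE| = 26.4 and E on the +x side, so E = (26.4, 0.00). The tangent condition forces PE to be normal to TE, so P = E + (0, -9.9) = (26.4, -9.90). Since PA ⟂ AG (tangency), |PG| = √(9.9² + 36.8²) = 38.1 regardless of where A sits on A1. So G lies on both circle(T, 58.98) and circle(P, 38.1); the below-TE intersection is G = (35.9, -46.8). A is the foot of the tangent from G: A = (17.8, -14.8).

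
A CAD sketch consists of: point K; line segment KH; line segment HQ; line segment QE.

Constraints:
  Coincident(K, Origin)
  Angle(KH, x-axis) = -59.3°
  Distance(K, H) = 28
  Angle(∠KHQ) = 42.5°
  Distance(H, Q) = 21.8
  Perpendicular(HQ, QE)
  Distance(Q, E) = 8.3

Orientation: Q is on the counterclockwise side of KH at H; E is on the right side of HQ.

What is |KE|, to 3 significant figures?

27.2

K is at the origin; KH runs at -59.3° with length 28.0, so H = 28.0·(cos -59.3°, sin -59.3°) = (14.3, -24.1). ∠KHQ = 42.5°, so HQ runs at -59.3° + (180° − 42.5°) = 78.2° from the x-axis; with |HQ| = 21.8, Q = H + 21.8·(cos 78.2°, sin 78.2°) = (18.8, -2.74). HQ is perpendicular to QE; with |QE| = 8.3 on the right of HQ, E = Q + 8.3·(0.979, -0.204) = (26.9, -4.43). Then |KE| = |E − K| = 27.2.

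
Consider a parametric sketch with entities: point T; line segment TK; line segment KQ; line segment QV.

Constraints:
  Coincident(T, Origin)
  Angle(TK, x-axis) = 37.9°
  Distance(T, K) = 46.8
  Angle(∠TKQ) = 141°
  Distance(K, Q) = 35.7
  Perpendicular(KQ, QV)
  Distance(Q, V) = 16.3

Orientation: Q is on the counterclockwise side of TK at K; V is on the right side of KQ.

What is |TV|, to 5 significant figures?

85.366

T is at the origin; TK runs at 37.9° with length 46.8, so K = 46.8·(cos 37.9°, sin 37.9°) = (36.929, 28.749). ∠TKQ = 141.0°, so KQ runs at 37.9° + (180° − 141.0°) = 76.900° from the x-axis; with |KQ| = 35.7, Q = K + 35.7·(cos 76.900°, sin 76.900°) = (45.021, 63.519). KQ is perpendicular to QV; with |QV| = 16.3 on the right of KQ, V = Q + 16.3·(0.97398, -0.22665) = (60.896, 59.825). Then |TV| = |V − T| = 85.366.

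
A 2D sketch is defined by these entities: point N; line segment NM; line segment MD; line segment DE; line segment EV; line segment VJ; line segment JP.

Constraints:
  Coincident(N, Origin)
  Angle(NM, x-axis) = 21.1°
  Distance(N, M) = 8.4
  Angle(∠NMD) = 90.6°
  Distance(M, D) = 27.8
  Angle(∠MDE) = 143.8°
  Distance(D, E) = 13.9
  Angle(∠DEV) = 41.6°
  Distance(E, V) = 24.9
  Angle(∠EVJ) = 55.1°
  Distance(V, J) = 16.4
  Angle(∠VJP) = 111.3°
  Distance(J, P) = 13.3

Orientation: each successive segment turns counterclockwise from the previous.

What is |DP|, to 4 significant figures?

7.881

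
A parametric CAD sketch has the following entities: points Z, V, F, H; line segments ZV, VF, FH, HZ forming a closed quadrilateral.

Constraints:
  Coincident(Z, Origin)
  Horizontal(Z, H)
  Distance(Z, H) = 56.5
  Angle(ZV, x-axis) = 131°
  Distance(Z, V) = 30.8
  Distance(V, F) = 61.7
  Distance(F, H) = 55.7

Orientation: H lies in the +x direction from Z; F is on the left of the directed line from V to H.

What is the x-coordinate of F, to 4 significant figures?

34.76

Checks: |VF| = 61.70 ✓; |FH| = 55.70 ✓.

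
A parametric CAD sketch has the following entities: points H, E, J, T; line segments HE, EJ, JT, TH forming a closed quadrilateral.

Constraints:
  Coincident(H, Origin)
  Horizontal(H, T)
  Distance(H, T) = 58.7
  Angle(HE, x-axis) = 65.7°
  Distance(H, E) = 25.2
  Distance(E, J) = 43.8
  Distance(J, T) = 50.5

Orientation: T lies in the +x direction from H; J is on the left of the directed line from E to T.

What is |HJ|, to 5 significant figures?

66.887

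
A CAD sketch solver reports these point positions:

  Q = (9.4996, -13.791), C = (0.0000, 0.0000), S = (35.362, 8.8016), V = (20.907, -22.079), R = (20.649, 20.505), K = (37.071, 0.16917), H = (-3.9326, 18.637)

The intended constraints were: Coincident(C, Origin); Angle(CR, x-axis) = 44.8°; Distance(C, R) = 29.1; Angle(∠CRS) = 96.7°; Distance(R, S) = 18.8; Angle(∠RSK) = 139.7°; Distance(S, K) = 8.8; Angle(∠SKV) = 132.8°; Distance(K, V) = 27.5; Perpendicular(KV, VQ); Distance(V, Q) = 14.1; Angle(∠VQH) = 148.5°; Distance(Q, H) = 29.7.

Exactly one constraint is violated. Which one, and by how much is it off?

Distance(Q, H) = 29.7 — off by 5.40.

C = (0.00, 0.00) ✓; CR at 44.80° ✓; |CR| = 29.10 ✓; ∠CRS = 96.70° ✓; |RS| = 18.80 ✓; ∠RSK = 139.7° ✓; |SK| = 8.800 ✓; ∠SKV = 132.8° ✓; |KV| = 27.50 ✓; ∠(KV, VQ) = 90.00° ✓; |VQ| = 14.10 ✓; ∠VQH = 148.5° ✓; |QH| = 35.10 ✗.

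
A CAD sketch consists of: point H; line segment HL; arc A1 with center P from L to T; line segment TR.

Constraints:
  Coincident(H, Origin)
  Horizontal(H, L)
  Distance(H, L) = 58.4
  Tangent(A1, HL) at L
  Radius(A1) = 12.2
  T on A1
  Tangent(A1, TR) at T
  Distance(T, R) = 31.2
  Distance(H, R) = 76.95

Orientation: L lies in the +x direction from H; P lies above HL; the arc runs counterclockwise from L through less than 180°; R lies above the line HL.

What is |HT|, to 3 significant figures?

71.8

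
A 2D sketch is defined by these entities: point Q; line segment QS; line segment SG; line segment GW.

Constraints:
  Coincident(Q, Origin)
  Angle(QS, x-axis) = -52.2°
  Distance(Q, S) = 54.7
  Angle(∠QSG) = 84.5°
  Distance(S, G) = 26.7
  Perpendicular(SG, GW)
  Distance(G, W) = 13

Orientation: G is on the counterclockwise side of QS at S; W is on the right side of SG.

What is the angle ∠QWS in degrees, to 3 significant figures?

46.4°

∠QSG = 84.5°, so SG runs at -52.2° + (180° − 84.5°) = 43.3° from the x-axis; with |SG| = 26.7, G = S + 26.7·(cos 43.3°, sin 43.3°) = (53.0, -24.9). SG ⟂ GW; with |GW| = 13.0 on the right of SG, W = G + 13.0·(0.686, -0.728) = (61.9, -34.4). Then cos ∠QWS = WQ·WS / (|WQ||WS|), giving 46.4°.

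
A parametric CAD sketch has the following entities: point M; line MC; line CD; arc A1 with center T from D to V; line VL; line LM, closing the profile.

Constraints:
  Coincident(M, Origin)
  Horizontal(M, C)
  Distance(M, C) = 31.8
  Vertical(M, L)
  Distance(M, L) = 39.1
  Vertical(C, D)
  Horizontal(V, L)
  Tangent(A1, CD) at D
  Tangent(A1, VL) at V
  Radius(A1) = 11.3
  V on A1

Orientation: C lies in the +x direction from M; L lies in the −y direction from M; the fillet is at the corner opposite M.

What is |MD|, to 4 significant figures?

42.24

M is at the origin; M and C share the same y with |MC| = 31.8 and C on the +x side, so C = (31.80, 0.000). M and L share the same x with |ML| = 39.1 and L on the −y side, so L = (0.000, -39.10). The virtual corner opposite M is at (31.80, -39.10). Since A1 is tangent to CD there, TD ⟂ CD and the tangent condition forces TV to be normal to VL, with radius 11.3, so the center T sits 11.3 in from both sides at T = (20.50, -27.80). That places the tangent points at D = (31.80, -27.80) on CD and V = (20.50, -39.10) on VL. Then |MD| = |D − M| = 42.24.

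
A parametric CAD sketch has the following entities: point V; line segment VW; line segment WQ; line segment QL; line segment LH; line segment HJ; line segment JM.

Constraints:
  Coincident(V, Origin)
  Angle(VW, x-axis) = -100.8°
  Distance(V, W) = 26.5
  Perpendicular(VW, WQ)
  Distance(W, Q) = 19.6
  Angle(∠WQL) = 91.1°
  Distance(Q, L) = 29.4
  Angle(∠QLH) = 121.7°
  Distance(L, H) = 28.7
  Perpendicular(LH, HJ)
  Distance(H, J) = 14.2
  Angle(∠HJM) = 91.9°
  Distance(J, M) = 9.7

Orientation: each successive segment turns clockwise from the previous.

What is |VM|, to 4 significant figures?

3.807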